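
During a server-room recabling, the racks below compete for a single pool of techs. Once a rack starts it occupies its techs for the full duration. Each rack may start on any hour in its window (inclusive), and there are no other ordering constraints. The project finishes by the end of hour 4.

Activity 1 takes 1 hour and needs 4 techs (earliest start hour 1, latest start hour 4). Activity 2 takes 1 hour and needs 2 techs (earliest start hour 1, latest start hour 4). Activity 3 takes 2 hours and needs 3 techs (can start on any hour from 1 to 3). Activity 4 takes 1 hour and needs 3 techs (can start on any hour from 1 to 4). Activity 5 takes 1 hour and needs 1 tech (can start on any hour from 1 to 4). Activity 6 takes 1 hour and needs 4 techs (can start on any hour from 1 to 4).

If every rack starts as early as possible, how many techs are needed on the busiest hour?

17

Early-start schedule: Activity 1@1, Activity 2@1, Activity 3@1, Activity 4@1, Activity 5@1, Activity 6@1.
Load per hour: hour 1: 17, hour 2: 3, hour 3: 0, hour 4: 0.
Peak is 17.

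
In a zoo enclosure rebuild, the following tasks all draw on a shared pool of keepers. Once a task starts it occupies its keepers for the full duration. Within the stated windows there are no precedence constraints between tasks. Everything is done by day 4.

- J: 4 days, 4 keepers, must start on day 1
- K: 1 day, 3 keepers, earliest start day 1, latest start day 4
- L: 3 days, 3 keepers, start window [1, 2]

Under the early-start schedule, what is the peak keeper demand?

Early-start schedule: J@1, K@1, L@1.
Load per day: day 1: 10, day 2: 7, day 3: 7, day 4: 4.
Peak is 10.

10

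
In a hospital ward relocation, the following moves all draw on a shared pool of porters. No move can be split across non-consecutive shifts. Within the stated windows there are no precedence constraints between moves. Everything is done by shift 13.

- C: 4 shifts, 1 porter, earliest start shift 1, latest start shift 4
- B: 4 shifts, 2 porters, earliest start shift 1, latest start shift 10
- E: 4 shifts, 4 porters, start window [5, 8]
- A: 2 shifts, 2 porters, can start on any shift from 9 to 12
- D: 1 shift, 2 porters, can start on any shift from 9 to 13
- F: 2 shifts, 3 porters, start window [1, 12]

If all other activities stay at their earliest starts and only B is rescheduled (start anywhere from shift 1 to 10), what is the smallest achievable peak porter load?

4

B@1: s1:6  s2:6  s3:3  s4:3  s5:4  s6:4  s7:4  s8:4  s9:4  s10:2  s11:0  s12:0  s13:0 → peak 6
B@2: s1:4  s2:6  s3:3  s4:3  s5:6  s6:4  s7:4  s8:4  s9:4  s10:2  s11:0  s12:0  s13:0 → peak 6
B@3: s1:4  s2:4  s3:3  s4:3  s5:6  s6:6  s7:4  s8:4  s9:4  s10:2  s11:0  s12:0  s13:0 → peak 6
B@4: s1:4  s2:4  s3:1  s4:3  s5:6  s6:6  s7:6  s8:4  s9:4  s10:2  s11:0  s12:0  s13:0 → peak 6
B@5: s1:4  s2:4  s3:1  s4:1  s5:6  s6:6  s7:6  s8:6  s9:4  s10:2  s11:0  s12:0  s13:0 → peak 6
B@6: s1:4  s2:4  s3:1  s4:1  s5:4  s6:6  s7:6  s8:6  s9:6  s10:2  s11:0  s12:0  s13:0 → peak 6
B@7: s1:4  s2:4  s3:1  s4:1  s5:4  s6:4  s7:6  s8:6  s9:6  s10:4  s11:0  s12:0  s13:0 → peak 6
B@8: s1:4  s2:4  s3:1  s4:1  s5:4  s6:4  s7:4  s8:6  s9:6  s10:4  s11:2  s12:0  s13:0 → peak 6
B@9: s1:4  s2:4  s3:1  s4:1  s5:4  s6:4  s7:4  s8:4  s9:6  s10:4  s11:2  s12:2  s13:0 → peak 6
B@10: s1:4  s2:4  s3:1  s4:1  s5:4  s6:4  s7:4  s8:4  s9:4  s10:4  s11:2  s12:2  s13:2 → peak 4
Best is B@10, peak 4.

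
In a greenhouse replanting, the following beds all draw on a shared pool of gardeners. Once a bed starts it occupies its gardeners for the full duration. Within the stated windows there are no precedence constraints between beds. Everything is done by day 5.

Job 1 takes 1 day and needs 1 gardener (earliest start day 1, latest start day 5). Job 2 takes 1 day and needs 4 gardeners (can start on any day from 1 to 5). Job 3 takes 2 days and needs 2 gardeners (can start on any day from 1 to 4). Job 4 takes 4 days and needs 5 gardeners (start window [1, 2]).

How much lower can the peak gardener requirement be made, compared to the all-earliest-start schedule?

Early-start peak: d1:12  d2:7  d3:5  d4:5  d5:0 ⇒ 12.
Leveled (Job 1@1, Job 2@1, Job 3@1, Job 4@2): d1:7  d2:7  d3:5  d4:5  d5:5 ⇒ 7.
Reduction 12 − 7 = 5.

5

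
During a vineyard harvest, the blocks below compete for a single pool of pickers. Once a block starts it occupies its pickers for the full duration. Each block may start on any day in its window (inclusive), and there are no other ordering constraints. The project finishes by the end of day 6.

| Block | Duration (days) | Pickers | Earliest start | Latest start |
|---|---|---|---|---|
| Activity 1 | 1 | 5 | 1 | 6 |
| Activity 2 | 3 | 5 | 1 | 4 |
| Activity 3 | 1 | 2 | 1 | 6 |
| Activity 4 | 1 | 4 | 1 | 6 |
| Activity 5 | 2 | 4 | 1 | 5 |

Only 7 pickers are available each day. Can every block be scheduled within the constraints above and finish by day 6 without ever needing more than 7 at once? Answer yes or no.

no

The minimum achievable peak is 8; 7 < 8, so no feasible schedule stays within the cap.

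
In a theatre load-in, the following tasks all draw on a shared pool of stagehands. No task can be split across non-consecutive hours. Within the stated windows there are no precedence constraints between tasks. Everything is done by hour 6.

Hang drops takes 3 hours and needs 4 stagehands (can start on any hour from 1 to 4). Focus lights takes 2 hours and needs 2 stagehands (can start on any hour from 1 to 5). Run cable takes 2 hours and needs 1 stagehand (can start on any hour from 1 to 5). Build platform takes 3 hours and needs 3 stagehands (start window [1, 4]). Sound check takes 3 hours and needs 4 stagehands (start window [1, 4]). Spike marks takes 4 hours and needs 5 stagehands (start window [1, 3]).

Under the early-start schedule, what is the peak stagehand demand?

19

Early-start schedule: Hang drops@1, Focus lights@1, Run cable@1, Build platform@1, Sound check@1, Spike marks@1.
Load per hour: hour 1: 19, hour 2: 19, hour 3: 16, hour 4: 5, hour 5: 0, hour 6: 0.
Peak is 19.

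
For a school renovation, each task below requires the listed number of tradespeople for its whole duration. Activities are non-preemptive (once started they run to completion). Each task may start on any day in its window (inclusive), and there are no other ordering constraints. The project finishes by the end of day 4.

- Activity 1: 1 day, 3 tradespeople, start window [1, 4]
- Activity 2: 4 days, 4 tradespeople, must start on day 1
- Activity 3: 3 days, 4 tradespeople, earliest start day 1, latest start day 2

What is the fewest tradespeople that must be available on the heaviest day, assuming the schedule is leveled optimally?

8

Early-start (Activity 1@1, Activity 2@1, Activity 3@1) gives peak 11: d1:11  d2:8  d3:8  d4:4.
Shift Activity 3→2.
Schedule Activity 1@1, Activity 2@1, Activity 3@2: d1:7  d2:8  d3:8  d4:8 — peak 8.
Total tradesperson-days = 31 over 4 days ⇒ peak ≥ ⌈31/4⌉ = 8, so 8 is optimal.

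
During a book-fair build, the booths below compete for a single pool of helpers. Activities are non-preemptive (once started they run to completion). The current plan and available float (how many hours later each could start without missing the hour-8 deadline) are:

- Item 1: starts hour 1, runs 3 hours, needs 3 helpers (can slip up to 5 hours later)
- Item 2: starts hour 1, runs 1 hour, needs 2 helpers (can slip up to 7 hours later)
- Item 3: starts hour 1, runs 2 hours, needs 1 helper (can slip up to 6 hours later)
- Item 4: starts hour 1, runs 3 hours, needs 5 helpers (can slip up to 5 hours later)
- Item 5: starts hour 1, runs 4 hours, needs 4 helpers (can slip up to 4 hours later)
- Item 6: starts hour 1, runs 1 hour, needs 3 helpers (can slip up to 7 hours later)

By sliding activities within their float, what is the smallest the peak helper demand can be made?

7

Early-start (Item 1@1, Item 2@1, Item 3@1, Item 4@1, Item 5@1, Item 6@1) gives peak 18: h1:18  h2:13  h3:12  h4:4  h5:0  h6:0  h7:0  h8:0.
Shift Item 3→5, Item 4→6, Item 5→2, Item 6→4.
Schedule Item 1@1, Item 2@1, Item 3@5, Item 4@6, Item 5@2, Item 6@4: h1:5  h2:7  h3:7  h4:7  h5:5  h6:6  h7:5  h8:5 — peak 7.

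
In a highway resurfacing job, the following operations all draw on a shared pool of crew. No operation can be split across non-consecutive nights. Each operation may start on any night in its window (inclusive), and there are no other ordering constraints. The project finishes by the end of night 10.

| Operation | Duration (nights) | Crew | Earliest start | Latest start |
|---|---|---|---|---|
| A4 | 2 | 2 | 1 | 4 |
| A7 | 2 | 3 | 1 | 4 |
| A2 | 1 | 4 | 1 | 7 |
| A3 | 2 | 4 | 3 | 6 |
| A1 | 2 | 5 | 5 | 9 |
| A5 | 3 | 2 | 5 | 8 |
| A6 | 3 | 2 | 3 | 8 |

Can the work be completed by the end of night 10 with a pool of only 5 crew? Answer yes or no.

Schedule A4@1, A7@1, A2@3, A3@4, A1@6, A5@8, A6@8: n1:5  n2:5  n3:4  n4:4  n5:4  n6:5  n7:5  n8:4  n9:4  n10:4 — peak 5 ≤ 5.

yes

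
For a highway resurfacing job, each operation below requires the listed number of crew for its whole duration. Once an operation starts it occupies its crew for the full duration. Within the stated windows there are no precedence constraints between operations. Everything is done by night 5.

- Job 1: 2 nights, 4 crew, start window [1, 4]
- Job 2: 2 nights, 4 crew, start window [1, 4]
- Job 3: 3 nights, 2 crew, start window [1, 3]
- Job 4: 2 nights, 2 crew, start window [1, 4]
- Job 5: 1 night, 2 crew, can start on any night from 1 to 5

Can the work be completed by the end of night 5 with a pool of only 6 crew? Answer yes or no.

Schedule Job 1@1, Job 2@3, Job 3@1, Job 4@4, Job 5@5: n1:6  n2:6  n3:6  n4:6  n5:4 — peak 6 ≤ 6.

yes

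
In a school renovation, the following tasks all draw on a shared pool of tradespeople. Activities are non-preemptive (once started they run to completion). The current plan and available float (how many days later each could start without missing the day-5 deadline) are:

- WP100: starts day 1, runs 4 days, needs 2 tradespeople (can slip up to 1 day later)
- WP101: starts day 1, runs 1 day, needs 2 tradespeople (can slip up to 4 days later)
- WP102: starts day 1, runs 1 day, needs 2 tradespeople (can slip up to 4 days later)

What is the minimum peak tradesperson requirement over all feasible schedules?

4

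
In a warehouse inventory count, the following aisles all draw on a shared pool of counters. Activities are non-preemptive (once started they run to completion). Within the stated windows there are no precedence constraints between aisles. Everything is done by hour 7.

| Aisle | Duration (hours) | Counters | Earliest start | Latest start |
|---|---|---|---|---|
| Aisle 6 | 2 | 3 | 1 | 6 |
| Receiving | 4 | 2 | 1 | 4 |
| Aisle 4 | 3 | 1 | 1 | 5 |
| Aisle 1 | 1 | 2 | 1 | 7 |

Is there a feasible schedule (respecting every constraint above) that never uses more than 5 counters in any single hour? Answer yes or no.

yes

Schedule Aisle 6@1, Receiving@3, Aisle 4@3, Aisle 1@7: h1:3  h2:3  h3:3  h4:3  h5:3  h6:2  h7:2 — peak 3 ≤ 5.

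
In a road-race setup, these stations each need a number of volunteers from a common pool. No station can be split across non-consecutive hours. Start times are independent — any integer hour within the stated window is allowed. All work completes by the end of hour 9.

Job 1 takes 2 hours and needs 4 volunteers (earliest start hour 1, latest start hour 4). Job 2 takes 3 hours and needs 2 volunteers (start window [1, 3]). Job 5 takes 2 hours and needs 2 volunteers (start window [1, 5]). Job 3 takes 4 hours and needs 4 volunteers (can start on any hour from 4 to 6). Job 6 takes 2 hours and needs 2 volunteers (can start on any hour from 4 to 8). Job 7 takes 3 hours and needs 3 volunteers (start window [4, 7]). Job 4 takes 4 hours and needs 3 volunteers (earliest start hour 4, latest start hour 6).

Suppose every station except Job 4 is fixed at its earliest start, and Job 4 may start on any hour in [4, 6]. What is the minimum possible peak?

10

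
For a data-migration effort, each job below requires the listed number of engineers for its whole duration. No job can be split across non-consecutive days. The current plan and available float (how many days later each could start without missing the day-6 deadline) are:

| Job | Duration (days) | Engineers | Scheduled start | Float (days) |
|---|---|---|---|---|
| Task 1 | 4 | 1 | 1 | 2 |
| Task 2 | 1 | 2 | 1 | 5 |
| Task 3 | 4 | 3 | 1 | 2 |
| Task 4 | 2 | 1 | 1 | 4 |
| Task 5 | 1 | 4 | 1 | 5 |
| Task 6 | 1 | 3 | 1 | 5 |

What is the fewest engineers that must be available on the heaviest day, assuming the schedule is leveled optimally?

5

Early-start (Task 1@1, Task 2@1, Task 3@1, Task 4@1, Task 5@1, Task 6@1) gives peak 14: d1:14  d2:5  d3:4  d4:4  d5:0  d6:0.
Shift Task 2→5, Task 5→6, Task 6→5.
Schedule Task 1@1, Task 2@5, Task 3@1, Task 4@1, Task 5@6, Task 6@5: d1:5  d2:5  d3:4  d4:4  d5:5  d6:4 — peak 5.
Total engineer-days = 27 over 6 days ⇒ peak ≥ ⌈27/6⌉ = 5, so 5 is optimal.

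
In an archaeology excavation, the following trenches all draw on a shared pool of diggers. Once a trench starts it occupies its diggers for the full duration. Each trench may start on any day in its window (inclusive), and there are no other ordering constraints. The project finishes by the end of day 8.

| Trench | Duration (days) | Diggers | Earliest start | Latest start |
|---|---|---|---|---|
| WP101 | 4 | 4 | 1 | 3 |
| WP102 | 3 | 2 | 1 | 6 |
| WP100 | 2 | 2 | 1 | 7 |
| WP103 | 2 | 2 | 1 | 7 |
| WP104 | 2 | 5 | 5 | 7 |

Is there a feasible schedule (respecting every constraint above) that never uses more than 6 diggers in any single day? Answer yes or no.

yes

Schedule WP101@1, WP102@1, WP100@4, WP103@5, WP104@7: d1:6  d2:6  d3:6  d4:6  d5:4  d6:2  d7:5  d8:5 — peak 6 ≤ 6.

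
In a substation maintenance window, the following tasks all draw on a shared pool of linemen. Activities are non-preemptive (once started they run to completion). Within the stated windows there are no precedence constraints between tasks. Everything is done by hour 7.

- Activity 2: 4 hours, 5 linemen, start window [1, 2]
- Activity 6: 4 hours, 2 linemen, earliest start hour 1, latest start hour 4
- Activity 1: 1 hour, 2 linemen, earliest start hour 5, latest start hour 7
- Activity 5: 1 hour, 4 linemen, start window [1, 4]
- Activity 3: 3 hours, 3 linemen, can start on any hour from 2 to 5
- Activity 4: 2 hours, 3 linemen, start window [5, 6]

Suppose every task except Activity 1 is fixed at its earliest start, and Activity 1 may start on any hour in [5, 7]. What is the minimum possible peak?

11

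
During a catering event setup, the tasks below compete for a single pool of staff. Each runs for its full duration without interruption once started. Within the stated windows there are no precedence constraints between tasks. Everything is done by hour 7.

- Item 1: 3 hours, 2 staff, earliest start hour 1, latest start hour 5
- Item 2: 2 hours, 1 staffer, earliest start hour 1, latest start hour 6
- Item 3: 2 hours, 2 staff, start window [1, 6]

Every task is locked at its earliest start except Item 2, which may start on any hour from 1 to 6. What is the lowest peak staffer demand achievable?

Item 2@1: h1:5  h2:5  h3:2  h4:0  h5:0  h6:0  h7:0 → peak 5
Item 2@2: h1:4  h2:5  h3:3  h4:0  h5:0  h6:0  h7:0 → peak 5
Item 2@3: h1:4  h2:4  h3:3  h4:1  h5:0  h6:0  h7:0 → peak 4
Item 2@4: h1:4  h2:4  h3:2  h4:1  h5:1  h6:0  h7:0 → peak 4
Item 2@5: h1:4  h2:4  h3:2  h4:0  h5:1  h6:1  h7:0 → peak 4
Item 2@6: h1:4  h2:4  h3:2  h4:0  h5:0  h6:1  h7:1 → peak 4
Best is Item 2@3, peak 4.

4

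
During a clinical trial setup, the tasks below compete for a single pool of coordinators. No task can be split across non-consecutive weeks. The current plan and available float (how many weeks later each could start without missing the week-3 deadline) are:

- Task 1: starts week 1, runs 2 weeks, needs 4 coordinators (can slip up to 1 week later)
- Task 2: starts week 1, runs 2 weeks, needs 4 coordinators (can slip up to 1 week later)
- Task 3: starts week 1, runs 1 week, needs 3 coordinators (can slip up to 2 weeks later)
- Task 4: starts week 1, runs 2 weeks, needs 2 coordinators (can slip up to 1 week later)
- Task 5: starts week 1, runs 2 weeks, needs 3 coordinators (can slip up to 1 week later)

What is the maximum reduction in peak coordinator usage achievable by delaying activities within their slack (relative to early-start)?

3

Early-start peak: w1:16  w2:13  w3:0 ⇒ 16.
Leveled (Task 1@1, Task 2@1, Task 3@1, Task 4@1, Task 5@2): w1:13  w2:13  w3:3 ⇒ 13.
Reduction 16 − 13 = 3.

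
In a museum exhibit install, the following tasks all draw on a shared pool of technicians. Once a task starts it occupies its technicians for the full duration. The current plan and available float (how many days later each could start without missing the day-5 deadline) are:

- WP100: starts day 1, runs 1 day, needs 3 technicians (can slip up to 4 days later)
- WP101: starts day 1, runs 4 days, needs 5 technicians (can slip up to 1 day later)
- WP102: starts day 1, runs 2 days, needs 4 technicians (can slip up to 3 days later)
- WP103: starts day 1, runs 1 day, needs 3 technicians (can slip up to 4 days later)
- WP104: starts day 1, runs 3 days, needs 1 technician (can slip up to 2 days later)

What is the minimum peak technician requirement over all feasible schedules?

9

Early-start (WP100@1, WP101@1, WP102@1, WP103@1, WP104@1) gives peak 16: d1:16  d2:10  d3:6  d4:5  d5:0.
Shift WP102→4, WP103→2.
Schedule WP100@1, WP101@1, WP102@4, WP103@2, WP104@1: d1:9  d2:9  d3:6  d4:9  d5:4 — peak 9.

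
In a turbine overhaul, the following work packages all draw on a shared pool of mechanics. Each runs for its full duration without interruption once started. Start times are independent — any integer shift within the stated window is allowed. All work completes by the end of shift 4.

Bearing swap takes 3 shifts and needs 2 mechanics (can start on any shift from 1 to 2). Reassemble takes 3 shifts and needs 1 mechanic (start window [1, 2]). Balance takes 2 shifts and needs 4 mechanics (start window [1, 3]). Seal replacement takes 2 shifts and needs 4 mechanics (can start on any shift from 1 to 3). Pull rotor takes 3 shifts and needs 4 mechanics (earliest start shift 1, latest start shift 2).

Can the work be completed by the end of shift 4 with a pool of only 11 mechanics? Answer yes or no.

Schedule Bearing swap@1, Reassemble@1, Balance@1, Seal replacement@3, Pull rotor@1: s1:11  s2:11  s3:11  s4:4 — peak 11 ≤ 11.

yes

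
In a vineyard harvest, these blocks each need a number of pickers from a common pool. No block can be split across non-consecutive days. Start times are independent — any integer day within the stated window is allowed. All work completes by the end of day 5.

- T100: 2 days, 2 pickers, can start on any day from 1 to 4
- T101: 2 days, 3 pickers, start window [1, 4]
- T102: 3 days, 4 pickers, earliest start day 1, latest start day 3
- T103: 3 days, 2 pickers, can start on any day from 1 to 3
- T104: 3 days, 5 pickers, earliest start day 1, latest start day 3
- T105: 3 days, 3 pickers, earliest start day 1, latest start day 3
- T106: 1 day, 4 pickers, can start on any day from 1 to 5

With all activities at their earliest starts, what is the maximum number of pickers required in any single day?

23

Early-start schedule: T100@1, T101@1, T102@1, T103@1, T104@1, T105@1, T106@1.
Load per day: day 1: 23, day 2: 19, day 3: 14, day 4: 0, day 5: 0.
Peak is 23.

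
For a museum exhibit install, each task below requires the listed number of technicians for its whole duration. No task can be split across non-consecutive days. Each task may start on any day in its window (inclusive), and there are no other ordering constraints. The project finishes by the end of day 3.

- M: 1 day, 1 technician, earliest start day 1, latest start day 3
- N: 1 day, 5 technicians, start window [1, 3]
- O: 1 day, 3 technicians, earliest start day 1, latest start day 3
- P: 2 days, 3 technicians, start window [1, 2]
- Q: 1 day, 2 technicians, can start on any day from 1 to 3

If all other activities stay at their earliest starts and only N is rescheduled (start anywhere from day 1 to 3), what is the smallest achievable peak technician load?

9

N@1: d1:14  d2:3  d3:0 → peak 14
N@2: d1:9  d2:8  d3:0 → peak 9
N@3: d1:9  d2:3  d3:5 → peak 9
Best is N@2, peak 9.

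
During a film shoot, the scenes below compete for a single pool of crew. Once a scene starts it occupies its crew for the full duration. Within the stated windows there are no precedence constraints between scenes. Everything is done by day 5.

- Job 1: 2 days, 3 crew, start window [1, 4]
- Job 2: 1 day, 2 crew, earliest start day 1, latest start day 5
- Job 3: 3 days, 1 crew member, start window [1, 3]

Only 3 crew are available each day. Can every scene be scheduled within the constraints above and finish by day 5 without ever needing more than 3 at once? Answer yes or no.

yes

Schedule Job 1@1, Job 2@3, Job 3@3: d1:3  d2:3  d3:3  d4:1  d5:1 — peak 3 ≤ 3.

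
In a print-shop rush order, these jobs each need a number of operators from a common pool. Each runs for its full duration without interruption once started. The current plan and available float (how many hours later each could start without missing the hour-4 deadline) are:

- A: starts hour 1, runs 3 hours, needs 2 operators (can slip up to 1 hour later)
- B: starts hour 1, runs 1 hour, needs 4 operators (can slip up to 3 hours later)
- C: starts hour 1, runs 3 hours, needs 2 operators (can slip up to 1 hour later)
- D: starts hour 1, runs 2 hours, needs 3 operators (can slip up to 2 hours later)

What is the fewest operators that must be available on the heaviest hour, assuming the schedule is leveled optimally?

7

Early-start (A@1, B@1, C@1, D@1) gives peak 11: h1:11  h2:7  h3:4  h4:0.
Shift C→2, D→2.
Schedule A@1, B@1, C@2, D@2: h1:6  h2:7  h3:7  h4:2 — peak 7.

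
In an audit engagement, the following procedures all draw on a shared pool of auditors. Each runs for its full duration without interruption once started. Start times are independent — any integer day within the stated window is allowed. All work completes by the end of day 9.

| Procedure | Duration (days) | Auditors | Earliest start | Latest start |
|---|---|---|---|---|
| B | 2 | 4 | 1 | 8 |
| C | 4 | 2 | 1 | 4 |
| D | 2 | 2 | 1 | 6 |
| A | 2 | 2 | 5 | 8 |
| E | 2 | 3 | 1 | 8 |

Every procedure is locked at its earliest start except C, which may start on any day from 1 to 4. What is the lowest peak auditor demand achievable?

C@1: d1:11  d2:11  d3:2  d4:2  d5:2  d6:2  d7:0  d8:0  d9:0 → peak 11
C@2: d1:9  d2:11  d3:2  d4:2  d5:4  d6:2  d7:0  d8:0  d9:0 → peak 11
C@3: d1:9  d2:9  d3:2  d4:2  d5:4  d6:4  d7:0  d8:0  d9:0 → peak 9
C@4: d1:9  d2:9  d3:0  d4:2  d5:4  d6:4  d7:2  d8:0  d9:0 → peak 9
Best is C@3, peak 9.

9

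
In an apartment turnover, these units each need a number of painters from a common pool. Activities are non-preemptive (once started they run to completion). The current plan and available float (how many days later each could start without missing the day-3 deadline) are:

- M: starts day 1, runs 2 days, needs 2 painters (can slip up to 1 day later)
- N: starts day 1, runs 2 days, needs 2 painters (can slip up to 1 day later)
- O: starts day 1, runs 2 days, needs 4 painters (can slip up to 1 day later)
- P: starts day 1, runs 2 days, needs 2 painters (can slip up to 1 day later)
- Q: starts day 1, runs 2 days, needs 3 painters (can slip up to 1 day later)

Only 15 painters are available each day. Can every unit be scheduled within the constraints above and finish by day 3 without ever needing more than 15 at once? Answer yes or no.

yes

Schedule M@1, N@1, O@1, P@1, Q@1: d1:13  d2:13  d3:0 — peak 13 ≤ 15.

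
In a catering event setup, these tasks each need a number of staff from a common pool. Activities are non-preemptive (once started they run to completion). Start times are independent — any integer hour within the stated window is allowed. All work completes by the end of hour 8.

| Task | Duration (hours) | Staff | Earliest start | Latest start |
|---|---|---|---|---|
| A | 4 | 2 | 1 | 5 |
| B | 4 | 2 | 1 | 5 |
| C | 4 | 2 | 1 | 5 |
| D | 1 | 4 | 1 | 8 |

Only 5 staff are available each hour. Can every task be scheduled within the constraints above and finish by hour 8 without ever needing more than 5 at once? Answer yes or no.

no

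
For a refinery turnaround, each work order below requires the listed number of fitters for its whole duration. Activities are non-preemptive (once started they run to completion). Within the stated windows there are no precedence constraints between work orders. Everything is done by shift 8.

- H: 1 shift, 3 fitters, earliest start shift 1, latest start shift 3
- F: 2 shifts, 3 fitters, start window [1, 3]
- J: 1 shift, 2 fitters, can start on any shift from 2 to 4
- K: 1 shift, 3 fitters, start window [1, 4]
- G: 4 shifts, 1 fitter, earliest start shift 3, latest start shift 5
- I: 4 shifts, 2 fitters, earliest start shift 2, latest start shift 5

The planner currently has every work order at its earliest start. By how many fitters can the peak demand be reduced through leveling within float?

Early-start peak: s1:9  s2:7  s3:3  s4:3  s5:3  s6:1  s7:0  s8:0 ⇒ 9.
Leveled (H@1, F@2, J@2, K@4, G@3, I@5): s1:3  s2:5  s3:4  s4:4  s5:3  s6:3  s7:2  s8:2 ⇒ 5.
Reduction 9 − 5 = 4.

4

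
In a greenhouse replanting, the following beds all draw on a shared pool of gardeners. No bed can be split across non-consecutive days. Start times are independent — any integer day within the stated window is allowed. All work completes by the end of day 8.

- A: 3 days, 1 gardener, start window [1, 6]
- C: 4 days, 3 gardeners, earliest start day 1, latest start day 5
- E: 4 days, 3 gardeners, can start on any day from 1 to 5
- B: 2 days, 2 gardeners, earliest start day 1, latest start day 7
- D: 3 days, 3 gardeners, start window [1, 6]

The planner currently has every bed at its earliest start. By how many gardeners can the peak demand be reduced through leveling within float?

Early-start peak: d1:12  d2:12  d3:10  d4:6  d5:0  d6:0  d7:0  d8:0 ⇒ 12.
Leveled (A@1, C@1, E@4, B@1, D@5): d1:6  d2:6  d3:4  d4:6  d5:6  d6:6  d7:6  d8:0 ⇒ 6.
Reduction 12 − 6 = 6.

6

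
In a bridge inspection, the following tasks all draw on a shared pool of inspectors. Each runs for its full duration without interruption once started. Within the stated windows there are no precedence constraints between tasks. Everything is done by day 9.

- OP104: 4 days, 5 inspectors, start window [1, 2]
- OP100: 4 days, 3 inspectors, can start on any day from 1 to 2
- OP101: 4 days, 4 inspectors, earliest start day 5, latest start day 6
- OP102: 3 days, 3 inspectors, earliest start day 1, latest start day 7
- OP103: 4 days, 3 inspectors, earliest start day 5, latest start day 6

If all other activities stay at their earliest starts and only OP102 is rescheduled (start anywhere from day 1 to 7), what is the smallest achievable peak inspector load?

OP102@1: d1:11  d2:11  d3:11  d4:8  d5:7  d6:7  d7:7  d8:7  d9:0 → peak 11
OP102@2: d1:8  d2:11  d3:11  d4:11  d5:7  d6:7  d7:7  d8:7  d9:0 → peak 11
OP102@3: d1:8  d2:8  d3:11  d4:11  d5:10  d6:7  d7:7  d8:7  d9:0 → peak 11
OP102@4: d1:8  d2:8  d3:8  d4:11  d5:10  d6:10  d7:7  d8:7  d9:0 → peak 11
OP102@5: d1:8  d2:8  d3:8  d4:8  d5:10  d6:10  d7:10  d8:7  d9:0 → peak 10
OP102@6: d1:8  d2:8  d3:8  d4:8  d5:7  d6:10  d7:10  d8:10  d9:0 → peak 10
OP102@7: d1:8  d2:8  d3:8  d4:8  d5:7  d6:7  d7:10  d8:10  d9:3 → peak 10
Best is OP102@5, peak 10.

10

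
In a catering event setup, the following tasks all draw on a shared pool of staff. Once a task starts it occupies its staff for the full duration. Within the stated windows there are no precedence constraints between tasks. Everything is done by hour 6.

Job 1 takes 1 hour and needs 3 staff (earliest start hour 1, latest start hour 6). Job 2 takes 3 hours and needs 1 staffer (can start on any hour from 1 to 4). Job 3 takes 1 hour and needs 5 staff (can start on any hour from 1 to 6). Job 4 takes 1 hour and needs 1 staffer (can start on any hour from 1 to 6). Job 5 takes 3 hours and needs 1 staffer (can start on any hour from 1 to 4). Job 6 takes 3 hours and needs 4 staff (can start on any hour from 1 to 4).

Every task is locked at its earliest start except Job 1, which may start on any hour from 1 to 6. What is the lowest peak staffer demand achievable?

12

Job 1@1: h1:15  h2:6  h3:6  h4:0  h5:0  h6:0 → peak 15
Job 1@2: h1:12  h2:9  h3:6  h4:0  h5:0  h6:0 → peak 12
Job 1@3: h1:12  h2:6  h3:9  h4:0  h5:0  h6:0 → peak 12
Job 1@4: h1:12  h2:6  h3:6  h4:3  h5:0  h6:0 → peak 12
Job 1@5: h1:12  h2:6  h3:6  h4:0  h5:3  h6:0 → peak 12
Job 1@6: h1:12  h2:6  h3:6  h4:0  h5:0  h6:3 → peak 12
Best is Job 1@2, peak 12.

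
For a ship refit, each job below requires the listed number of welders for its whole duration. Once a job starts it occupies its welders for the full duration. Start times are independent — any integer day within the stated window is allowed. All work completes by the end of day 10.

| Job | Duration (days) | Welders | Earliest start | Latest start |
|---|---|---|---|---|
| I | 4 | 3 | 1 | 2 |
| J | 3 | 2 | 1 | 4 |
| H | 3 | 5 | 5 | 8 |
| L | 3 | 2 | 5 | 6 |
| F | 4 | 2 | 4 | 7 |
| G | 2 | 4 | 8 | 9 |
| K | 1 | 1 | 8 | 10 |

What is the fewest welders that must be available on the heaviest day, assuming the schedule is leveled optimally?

9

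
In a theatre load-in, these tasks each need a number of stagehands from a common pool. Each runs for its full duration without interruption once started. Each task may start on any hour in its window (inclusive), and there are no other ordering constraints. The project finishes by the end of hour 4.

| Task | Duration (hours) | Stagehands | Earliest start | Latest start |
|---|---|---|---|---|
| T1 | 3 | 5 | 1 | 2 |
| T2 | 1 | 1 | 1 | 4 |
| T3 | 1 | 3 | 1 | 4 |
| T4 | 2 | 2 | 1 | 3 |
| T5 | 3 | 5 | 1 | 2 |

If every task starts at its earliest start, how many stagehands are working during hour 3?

10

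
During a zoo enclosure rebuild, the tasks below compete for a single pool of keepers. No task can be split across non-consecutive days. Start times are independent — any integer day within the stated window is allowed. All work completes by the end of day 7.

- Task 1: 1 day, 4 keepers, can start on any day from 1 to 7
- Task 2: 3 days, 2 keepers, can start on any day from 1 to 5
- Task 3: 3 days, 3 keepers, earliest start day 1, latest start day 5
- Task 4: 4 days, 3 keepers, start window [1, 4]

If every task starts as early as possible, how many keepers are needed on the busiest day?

Early-start schedule: Task 1@1, Task 2@1, Task 3@1, Task 4@1.
Load per day: day 1: 12, day 2: 8, day 3: 8, day 4: 3, day 5: 0, day 6: 0, day 7: 0.
Peak is 12.

12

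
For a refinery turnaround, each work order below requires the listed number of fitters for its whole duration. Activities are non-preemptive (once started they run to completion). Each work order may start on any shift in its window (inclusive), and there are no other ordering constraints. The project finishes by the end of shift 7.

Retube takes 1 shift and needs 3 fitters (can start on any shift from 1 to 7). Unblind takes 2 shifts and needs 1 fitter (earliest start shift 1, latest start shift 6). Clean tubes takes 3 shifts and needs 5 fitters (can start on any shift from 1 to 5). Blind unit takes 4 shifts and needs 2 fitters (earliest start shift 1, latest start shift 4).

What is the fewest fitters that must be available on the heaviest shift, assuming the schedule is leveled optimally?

5

Early-start (Retube@1, Unblind@1, Clean tubes@1, Blind unit@1) gives peak 11: s1:11  s2:8  s3:7  s4:2  s5:0  s6:0  s7:0.
Shift Unblind→2, Clean tubes→5.
Schedule Retube@1, Unblind@2, Clean tubes@5, Blind unit@1: s1:5  s2:3  s3:3  s4:2  s5:5  s6:5  s7:5 — peak 5.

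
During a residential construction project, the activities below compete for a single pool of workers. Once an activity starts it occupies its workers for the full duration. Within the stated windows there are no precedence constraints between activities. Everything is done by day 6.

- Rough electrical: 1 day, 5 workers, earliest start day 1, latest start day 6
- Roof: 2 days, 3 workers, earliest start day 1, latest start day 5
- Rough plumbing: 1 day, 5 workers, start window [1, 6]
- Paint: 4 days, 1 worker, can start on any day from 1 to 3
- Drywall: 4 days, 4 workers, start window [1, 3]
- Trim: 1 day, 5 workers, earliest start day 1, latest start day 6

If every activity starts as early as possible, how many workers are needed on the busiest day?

Early-start schedule: Rough electrical@1, Roof@1, Rough plumbing@1, Paint@1, Drywall@1, Trim@1.
Load per day: day 1: 23, day 2: 8, day 3: 5, day 4: 5, day 5: 0, day 6: 0.
Peak is 23.

23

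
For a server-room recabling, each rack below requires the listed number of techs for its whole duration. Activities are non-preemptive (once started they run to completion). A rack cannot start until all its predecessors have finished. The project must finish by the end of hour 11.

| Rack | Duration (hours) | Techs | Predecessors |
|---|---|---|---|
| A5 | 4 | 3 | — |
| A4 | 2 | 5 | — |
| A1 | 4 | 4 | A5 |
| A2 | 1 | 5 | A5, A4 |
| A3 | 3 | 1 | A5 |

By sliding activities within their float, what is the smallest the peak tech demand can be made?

Early-start (A5@1, A4@1, A1@5, A2@5, A3@5) gives peak 10: h1:8  h2:8  h3:3  h4:3  h5:10  h6:5  h7:5  h8:4  h9:0  h10:0  h11:0.
Shift A4→5, A1→7, A2→11, A3→7.
Schedule A5@1, A4@5, A1@7, A2@11, A3@7: h1:3  h2:3  h3:3  h4:3  h5:5  h6:5  h7:5  h8:5  h9:5  h10:4  h11:5 — peak 5.
Total tech-hours = 46 over 11 hours ⇒ peak ≥ ⌈46/11⌉ = 5, so 5 is optimal.

5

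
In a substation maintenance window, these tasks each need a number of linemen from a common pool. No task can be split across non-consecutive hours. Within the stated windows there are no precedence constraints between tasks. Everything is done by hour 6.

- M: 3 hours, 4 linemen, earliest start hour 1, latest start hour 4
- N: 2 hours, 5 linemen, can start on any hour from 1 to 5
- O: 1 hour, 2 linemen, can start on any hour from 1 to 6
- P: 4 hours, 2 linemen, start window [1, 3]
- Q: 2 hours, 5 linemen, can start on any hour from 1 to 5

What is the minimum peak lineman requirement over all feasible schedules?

9

Early-start (M@1, N@1, O@1, P@1, Q@1) gives peak 18: h1:18  h2:16  h3:6  h4:2  h5:0  h6:0.
Shift O→3, P→3, Q→4.
Schedule M@1, N@1, O@3, P@3, Q@4: h1:9  h2:9  h3:8  h4:7  h5:7  h6:2 — peak 9.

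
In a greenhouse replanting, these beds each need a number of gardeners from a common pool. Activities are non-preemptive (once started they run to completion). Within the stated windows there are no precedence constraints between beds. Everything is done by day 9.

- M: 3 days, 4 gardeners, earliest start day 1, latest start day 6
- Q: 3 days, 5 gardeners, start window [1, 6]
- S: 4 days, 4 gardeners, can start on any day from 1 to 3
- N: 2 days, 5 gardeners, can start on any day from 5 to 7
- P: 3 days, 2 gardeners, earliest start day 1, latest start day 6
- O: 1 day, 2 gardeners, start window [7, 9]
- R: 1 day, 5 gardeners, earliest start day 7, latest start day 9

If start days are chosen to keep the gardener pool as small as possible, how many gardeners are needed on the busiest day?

Early-start (M@1, Q@1, S@1, N@5, P@1, O@7, R@7) gives peak 15: d1:15  d2:15  d3:15  d4:4  d5:5  d6:5  d7:7  d8:0  d9:0.
Shift Q→4, N→7, P→5, R→9.
Schedule M@1, Q@4, S@1, N@7, P@5, O@7, R@9: d1:8  d2:8  d3:8  d4:9  d5:7  d6:7  d7:9  d8:5  d9:5 — peak 9.

9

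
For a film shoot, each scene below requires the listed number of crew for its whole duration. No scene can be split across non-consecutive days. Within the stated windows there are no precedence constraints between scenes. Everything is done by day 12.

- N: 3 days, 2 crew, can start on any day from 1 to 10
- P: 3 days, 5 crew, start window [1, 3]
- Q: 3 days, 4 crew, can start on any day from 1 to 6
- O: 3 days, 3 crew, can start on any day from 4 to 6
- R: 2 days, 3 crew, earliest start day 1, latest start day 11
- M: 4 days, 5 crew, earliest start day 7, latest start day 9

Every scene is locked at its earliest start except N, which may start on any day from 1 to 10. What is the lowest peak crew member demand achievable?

12

N@1: d1:14  d2:14  d3:11  d4:3  d5:3  d6:3  d7:5  d8:5  d9:5  d10:5  d11:0  d12:0 → peak 14
N@2: d1:12  d2:14  d3:11  d4:5  d5:3  d6:3  d7:5  d8:5  d9:5  d10:5  d11:0  d12:0 → peak 14
N@3: d1:12  d2:12  d3:11  d4:5  d5:5  d6:3  d7:5  d8:5  d9:5  d10:5  d11:0  d12:0 → peak 12
N@4: d1:12  d2:12  d3:9  d4:5  d5:5  d6:5  d7:5  d8:5  d9:5  d10:5  d11:0  d12:0 → peak 12
N@5: d1:12  d2:12  d3:9  d4:3  d5:5  d6:5  d7:7  d8:5  d9:5  d10:5  d11:0  d12:0 → peak 12
N@6: d1:12  d2:12  d3:9  d4:3  d5:3  d6:5  d7:7  d8:7  d9:5  d10:5  d11:0  d12:0 → peak 12
N@7: d1:12  d2:12  d3:9  d4:3  d5:3  d6:3  d7:7  d8:7  d9:7  d10:5  d11:0  d12:0 → peak 12
N@8: d1:12  d2:12  d3:9  d4:3  d5:3  d6:3  d7:5  d8:7  d9:7  d10:7  d11:0  d12:0 → peak 12
N@9: d1:12  d2:12  d3:9  d4:3  d5:3  d6:3  d7:5  d8:5  d9:7  d10:7  d11:2  d12:0 → peak 12
N@10: d1:12  d2:12  d3:9  d4:3  d5:3  d6:3  d7:5  d8:5  d9:5  d10:7  d11:2  d12:2 → peak 12
Best is N@3, peak 12.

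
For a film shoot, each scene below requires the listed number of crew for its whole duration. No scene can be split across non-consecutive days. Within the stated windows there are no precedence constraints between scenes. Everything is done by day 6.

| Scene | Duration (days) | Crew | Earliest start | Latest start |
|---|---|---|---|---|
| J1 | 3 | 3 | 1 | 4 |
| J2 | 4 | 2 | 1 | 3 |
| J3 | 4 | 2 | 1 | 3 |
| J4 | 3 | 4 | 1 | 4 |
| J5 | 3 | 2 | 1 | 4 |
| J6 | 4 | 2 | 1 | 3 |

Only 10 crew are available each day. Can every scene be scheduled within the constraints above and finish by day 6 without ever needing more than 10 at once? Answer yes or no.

no

The minimum achievable peak is 11; 10 < 11, so no feasible schedule stays within the cap.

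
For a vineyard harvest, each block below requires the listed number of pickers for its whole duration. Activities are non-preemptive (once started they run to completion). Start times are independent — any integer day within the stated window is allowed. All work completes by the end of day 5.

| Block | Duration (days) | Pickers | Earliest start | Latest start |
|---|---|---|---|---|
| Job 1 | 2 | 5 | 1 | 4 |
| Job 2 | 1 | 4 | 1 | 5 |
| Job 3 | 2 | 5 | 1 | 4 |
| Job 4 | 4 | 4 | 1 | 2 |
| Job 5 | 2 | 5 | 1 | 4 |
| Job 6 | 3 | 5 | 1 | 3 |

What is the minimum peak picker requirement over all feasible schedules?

14

Early-start (Job 1@1, Job 2@1, Job 3@1, Job 4@1, Job 5@1, Job 6@1) gives peak 28: d1:28  d2:24  d3:9  d4:4  d5:0.
Shift Job 4→2, Job 5→3, Job 6→3.
Schedule Job 1@1, Job 2@1, Job 3@1, Job 4@2, Job 5@3, Job 6@3: d1:14  d2:14  d3:14  d4:14  d5:9 — peak 14.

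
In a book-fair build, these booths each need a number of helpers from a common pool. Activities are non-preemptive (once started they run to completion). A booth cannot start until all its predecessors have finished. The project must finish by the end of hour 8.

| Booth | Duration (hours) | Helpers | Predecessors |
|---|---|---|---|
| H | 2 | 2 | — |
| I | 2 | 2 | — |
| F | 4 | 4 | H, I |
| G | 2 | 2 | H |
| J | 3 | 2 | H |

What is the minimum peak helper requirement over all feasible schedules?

6

Early-start (H@1, I@1, F@3, G@3, J@3) gives peak 8: h1:4  h2:4  h3:8  h4:8  h5:6  h6:4  h7:0  h8:0.
Shift J→5.
Schedule H@1, I@1, F@3, G@3, J@5: h1:4  h2:4  h3:6  h4:6  h5:6  h6:6  h7:2  h8:0 — peak 6.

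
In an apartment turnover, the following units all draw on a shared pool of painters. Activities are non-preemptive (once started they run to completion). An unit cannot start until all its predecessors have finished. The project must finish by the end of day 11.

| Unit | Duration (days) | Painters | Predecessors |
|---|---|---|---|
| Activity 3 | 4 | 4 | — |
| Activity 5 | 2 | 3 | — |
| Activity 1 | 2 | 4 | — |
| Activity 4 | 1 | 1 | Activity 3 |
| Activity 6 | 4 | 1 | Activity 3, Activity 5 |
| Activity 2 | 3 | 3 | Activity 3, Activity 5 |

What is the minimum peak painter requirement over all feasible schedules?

5

Early-start (Activity 3@1, Activity 5@1, Activity 1@1, Activity 4@5, Activity 6@5, Activity 2@5) gives peak 11: d1:11  d2:11  d3:4  d4:4  d5:5  d6:4  d7:4  d8:1  d9:0  d10:0  d11:0.
Shift Activity 5→5, Activity 1→7, Activity 6→7, Activity 2→9.
Schedule Activity 3@1, Activity 5@5, Activity 1@7, Activity 4@5, Activity 6@7, Activity 2@9: d1:4  d2:4  d3:4  d4:4  d5:4  d6:3  d7:5  d8:5  d9:4  d10:4  d11:3 — peak 5.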